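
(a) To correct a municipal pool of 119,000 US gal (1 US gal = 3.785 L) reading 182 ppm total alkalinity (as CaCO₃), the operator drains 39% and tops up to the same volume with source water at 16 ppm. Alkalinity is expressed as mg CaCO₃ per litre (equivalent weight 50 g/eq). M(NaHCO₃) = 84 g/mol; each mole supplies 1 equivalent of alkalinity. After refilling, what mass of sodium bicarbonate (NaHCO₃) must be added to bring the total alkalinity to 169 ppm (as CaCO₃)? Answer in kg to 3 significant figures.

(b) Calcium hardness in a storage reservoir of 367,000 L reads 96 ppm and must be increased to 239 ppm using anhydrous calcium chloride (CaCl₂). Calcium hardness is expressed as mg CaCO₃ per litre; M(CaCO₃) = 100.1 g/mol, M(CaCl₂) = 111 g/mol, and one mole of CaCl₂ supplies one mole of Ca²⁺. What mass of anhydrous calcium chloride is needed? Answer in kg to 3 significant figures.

(a) 39.2 kg; (b) 58.2 kg

(a) Volume: 119,000 US gal × 3.785 L/gal = 450,415 L.
(a) After draining 39% and refilling: 182 × 0.61 + 16 × 0.39 = 117.26 ppm.
(a) Deficit to target: 169 − 117.26 = 51.74 mg/L.
(a) As CaCO₃: 51.74 mg/L × 450,415 L = 23,300 g; ÷ 50 g/eq ÷ 1 = 466.1 mol NaHCO₃.
(a) Mass: 466.1 × 84 = 39,150 g.

(b) Hardness to add: (239 − 96) = 143 mg/L as CaCO₃ × 367,000 L = 52,480 g as CaCO₃.
(b) Moles of Ca²⁺ (1 mol Ca²⁺ ≡ 1 mol CaCO₃): 52,480 / 100.1 g/mol = 524.3 mol.
(b) Mass of CaCl₂: 524.3 × 111 = 58,200 g.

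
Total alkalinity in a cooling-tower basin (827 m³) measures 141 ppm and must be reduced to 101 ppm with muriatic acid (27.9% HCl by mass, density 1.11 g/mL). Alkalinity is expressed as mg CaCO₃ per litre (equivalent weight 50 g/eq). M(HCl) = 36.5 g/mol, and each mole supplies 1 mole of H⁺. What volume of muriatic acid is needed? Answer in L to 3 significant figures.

Volume: 827 m³ = 827,000 L.
Alkalinity to neutralize: (141 − 101) = 40 mg/L as CaCO₃ × 827,000 L = 33,080 g as CaCO₃.
Equivalents of H⁺ required: 33,080 ÷ 50 g/eq = 661.6 eq = 661.6 mol HCl.
Mass of HCl: 661.6 × 36.5 = 24,150 g.
Mass of 27.9% solution: 24,150 / 0.279 = 86,550 g.
Volume: 86,550 g ÷ 1.11 g/mL = 77,980 mL.

78.0 L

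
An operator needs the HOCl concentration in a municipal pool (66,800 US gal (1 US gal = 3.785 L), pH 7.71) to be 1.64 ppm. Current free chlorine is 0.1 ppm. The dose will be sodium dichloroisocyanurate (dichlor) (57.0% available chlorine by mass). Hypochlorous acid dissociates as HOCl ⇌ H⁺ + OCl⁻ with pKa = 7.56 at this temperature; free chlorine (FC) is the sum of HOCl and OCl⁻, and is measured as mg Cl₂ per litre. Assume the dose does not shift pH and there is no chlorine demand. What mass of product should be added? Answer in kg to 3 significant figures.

Volume: 66,800 US gal × 3.785 L/gal = 252,838 L.
[OCl⁻]/[HOCl] = 10^(pH − pKa) = 10^(7.71 − 7.56) = 1.413; fraction as HOCl = 1/(1 + 1.413) = 0.4145.
Free chlorine required for 1.64 ppm HOCl: 1.64 / 0.4145 = 3.957 ppm.
FC to add: 3.957 − 0.1 = 3.857 mg/L as Cl₂.
Cl₂ equivalent: 3.857 mg/L × 252,838 L = 975.1 g.
Product at 57.0% available Cl: 975.1 / 0.57 = 1711 g.

1.71 kg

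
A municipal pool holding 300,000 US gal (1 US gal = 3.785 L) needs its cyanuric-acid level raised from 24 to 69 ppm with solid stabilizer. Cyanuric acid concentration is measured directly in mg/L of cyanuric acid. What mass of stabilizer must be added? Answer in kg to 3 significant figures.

Volume: 300,000 US gal × 3.785 L/gal = 1,135,500 L.
CYA to add: (69 − 24) = 45 mg/L × 1,135,500 L = 51,100 g cyanuric acid.

51.1 kg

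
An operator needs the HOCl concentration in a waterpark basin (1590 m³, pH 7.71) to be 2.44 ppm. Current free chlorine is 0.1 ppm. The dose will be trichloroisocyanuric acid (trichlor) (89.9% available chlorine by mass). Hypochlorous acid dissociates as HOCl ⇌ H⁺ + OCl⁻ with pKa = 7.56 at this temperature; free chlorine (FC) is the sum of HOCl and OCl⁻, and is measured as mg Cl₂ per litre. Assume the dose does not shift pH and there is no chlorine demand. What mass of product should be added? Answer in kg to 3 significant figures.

10.2 kg

Volume: 1590 m³ = 1,590,000 L.
[OCl⁻]/[HOCl] = 10^(pH − pKa) = 10^(7.71 − 7.56) = 1.413; fraction as HOCl = 1/(1 + 1.413) = 0.4145.
Free chlorine required for 2.44 ppm HOCl: 2.44 / 0.4145 = 5.887 ppm.
FC to add: 5.887 − 0.1 = 5.787 mg/L as Cl₂.
Cl₂ equivalent: 5.787 mg/L × 1,590,000 L = 9201 g.
Product at 89.9% available Cl: 9201 / 0.899 = 10,230 g.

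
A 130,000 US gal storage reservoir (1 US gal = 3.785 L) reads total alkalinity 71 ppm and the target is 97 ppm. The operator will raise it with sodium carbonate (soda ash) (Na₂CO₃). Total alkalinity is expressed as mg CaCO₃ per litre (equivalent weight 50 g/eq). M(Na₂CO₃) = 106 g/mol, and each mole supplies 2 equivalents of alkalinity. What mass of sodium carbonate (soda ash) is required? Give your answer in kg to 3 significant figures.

13.6 kg

Volume: 130,000 US gal × 3.785 L/gal = 492,050 L.
Alkalinity to add: (97 − 71) = 26 mg/L as CaCO₃ × 492,050 L = 12,790 g as CaCO₃.
Equivalents: 12,790 g ÷ 50 g/eq = 255.9 eq.
Each mole of Na₂CO₃ supplies 2 eq, so 255.9 / 2 = 127.9 mol.
Mass: 127.9 mol × 106 g/mol = 13,560 g.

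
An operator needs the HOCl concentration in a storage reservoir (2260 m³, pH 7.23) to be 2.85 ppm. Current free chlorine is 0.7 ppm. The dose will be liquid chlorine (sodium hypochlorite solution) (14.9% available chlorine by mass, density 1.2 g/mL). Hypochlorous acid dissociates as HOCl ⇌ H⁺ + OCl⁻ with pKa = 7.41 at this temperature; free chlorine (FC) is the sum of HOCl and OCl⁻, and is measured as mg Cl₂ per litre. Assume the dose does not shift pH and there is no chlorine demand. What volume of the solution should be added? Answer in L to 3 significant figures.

Volume: 2260 m³ = 2,260,000 L.
[OCl⁻]/[HOCl] = 10^(pH − pKa) = 10^(7.23 − 7.41) = 0.6607; fraction as HOCl = 1/(1 + 0.6607) = 0.6022.
Free chlorine required for 2.85 ppm HOCl: 2.85 / 0.6022 = 4.733 ppm.
FC to add: 4.733 − 0.7 = 4.033 mg/L as Cl₂.
Cl₂ equivalent: 4.033 mg/L × 2,260,000 L = 9115 g.
Product at 14.9% available Cl: 9115 / 0.149 = 61,170 g.
Volume: 61,170 g ÷ 1.2 g/mL = 50,980 mL.

51.0 L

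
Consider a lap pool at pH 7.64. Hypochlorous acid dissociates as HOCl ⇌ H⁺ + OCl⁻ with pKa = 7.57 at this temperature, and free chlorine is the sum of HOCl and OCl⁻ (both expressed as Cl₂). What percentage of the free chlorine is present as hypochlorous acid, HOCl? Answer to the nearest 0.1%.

[OCl⁻]/[HOCl] = 10^(pH − pKa) = 10^(7.64 − 7.57) = 10^0.07 = 1.175.
Fraction as HOCl = 1 / (1 + 1.175) = 0.4598.

46.0%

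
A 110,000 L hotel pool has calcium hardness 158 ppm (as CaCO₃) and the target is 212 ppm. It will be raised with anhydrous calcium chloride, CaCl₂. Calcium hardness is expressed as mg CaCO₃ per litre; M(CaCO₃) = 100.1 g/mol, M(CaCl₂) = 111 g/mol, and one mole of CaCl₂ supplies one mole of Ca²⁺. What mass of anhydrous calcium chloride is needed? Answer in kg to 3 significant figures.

6.59 kg

Hardness to add: (212 − 158) = 54 mg/L as CaCO₃ × 110,000 L = 5940 g as CaCO₃.
Moles of Ca²⁺ (1 mol Ca²⁺ ≡ 1 mol CaCO₃): 5940 / 100.1 g/mol = 59.34 mol.
Mass of CaCl₂: 59.34 × 111 = 6587 g.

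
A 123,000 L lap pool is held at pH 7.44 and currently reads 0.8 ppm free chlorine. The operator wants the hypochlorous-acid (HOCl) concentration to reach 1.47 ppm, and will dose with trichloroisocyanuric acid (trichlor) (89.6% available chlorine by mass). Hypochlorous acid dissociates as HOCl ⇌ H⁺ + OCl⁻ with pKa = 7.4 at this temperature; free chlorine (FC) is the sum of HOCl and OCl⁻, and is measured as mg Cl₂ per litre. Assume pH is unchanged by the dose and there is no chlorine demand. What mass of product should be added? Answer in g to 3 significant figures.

313 g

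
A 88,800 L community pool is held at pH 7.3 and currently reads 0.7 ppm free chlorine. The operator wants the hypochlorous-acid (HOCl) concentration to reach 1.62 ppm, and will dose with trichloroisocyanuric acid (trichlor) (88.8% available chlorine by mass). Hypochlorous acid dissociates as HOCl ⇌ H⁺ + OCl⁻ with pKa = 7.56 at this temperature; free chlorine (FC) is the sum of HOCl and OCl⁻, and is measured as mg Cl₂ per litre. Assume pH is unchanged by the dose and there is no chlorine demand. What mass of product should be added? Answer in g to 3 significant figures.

[OCl⁻]/[HOCl] = 10^(pH − pKa) = 10^(7.3 − 7.56) = 0.5495; fraction as HOCl = 1/(1 + 0.5495) = 0.6454.
Free chlorine required for 1.62 ppm HOCl: 1.62 / 0.6454 = 2.51 ppm.
FC to add: 2.51 − 0.7 = 1.81 mg/L as Cl₂.
Cl₂ equivalent: 1.81 mg/L × 88,800 L = 160.8 g.
Product at 88.8% available Cl: 160.8 / 0.888 = 181 g.

181 g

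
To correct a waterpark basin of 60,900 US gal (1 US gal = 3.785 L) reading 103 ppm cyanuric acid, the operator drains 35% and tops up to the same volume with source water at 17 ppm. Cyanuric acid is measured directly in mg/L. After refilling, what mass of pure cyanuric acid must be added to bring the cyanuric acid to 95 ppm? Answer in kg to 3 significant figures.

Volume: 60,900 US gal × 3.785 L/gal = 230,506 L.
After draining 35% and refilling: 103 × 0.65 + 17 × 0.35 = 72.9 ppm.
Deficit to target: 95 − 72.9 = 22.1 mg/L.
Mass: 22.1 mg/L × 230,506 L = 5094 g cyanuric acid.

5.09 kg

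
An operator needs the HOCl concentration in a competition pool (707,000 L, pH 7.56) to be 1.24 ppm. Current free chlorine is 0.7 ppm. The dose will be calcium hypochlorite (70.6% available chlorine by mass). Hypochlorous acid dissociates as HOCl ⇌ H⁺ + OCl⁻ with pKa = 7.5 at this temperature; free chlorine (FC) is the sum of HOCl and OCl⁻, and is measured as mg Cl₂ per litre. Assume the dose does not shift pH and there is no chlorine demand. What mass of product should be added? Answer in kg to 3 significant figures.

1.97 kg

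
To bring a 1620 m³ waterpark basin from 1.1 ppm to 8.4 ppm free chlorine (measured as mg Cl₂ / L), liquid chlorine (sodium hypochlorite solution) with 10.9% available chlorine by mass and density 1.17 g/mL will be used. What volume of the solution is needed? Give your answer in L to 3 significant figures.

92.7 L

Volume: 1620 m³ = 1,620,000 L.
Chlorine deficit: 8.4 − 1.1 = 7.3 ppm = 7.3 mg/L as Cl₂.
Cl₂ equivalent needed: 7.3 mg/L × 1,620,000 L = 11,830,000 mg = 11,830 g.
Product at 10.9% available chlorine: 11,830 / 0.109 = 108,500 g.
Volume at density 1.17 g/mL: 108,500 g ÷ 1.17 g/mL = 92,730 mL.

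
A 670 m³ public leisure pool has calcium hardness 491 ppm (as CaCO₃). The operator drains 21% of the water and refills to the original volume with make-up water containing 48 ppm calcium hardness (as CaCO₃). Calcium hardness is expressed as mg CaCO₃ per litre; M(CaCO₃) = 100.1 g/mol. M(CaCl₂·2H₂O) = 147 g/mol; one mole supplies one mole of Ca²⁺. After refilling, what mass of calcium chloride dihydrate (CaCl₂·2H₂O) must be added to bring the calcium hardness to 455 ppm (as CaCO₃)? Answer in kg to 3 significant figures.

56.1 kg

Volume: 670 m³ = 670,000 L.
After draining 21% and refilling: 491 × 0.79 + 48 × 0.21 = 397.97 ppm.
Deficit to target: 455 − 397.97 = 57.03 mg/L.
As CaCO₃: 57.03 mg/L × 670,000 L = 38,210 g; ÷ 100.1 = 381.7 mol Ca²⁺.
Mass: 381.7 × 147 = 56,110 g.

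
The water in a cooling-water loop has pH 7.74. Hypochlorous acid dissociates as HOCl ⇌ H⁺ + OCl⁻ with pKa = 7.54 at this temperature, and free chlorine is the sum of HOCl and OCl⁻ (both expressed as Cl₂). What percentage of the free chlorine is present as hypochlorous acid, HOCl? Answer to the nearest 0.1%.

[OCl⁻]/[HOCl] = 10^(pH − pKa) = 10^(7.74 − 7.54) = 10^0.20 = 1.585.
Fraction as HOCl = 1 / (1 + 1.585) = 0.3869.

38.7%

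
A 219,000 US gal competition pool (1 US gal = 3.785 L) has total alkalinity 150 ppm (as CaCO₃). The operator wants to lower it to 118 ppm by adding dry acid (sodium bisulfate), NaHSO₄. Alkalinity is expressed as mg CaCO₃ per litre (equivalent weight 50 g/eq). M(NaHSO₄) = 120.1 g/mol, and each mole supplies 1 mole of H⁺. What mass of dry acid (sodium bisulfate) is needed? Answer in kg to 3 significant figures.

63.7 kg

Volume: 219,000 US gal × 3.785 L/gal = 828,915 L.
Alkalinity to neutralize: (150 − 118) = 32 mg/L as CaCO₃ × 828,915 L = 26,530 g as CaCO₃.
Equivalents of H⁺ required: 26,530 ÷ 50 g/eq = 530.5 eq = 530.5 mol NaHSO₄.
Mass of NaHSO₄: 530.5 × 120.1 = 63,710 g.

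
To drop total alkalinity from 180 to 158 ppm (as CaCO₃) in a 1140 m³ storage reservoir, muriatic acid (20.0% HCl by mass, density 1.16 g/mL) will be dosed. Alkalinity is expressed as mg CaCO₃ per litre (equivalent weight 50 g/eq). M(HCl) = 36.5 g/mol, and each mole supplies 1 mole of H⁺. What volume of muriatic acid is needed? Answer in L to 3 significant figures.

Volume: 1140 m³ = 1,140,000 L.
Alkalinity to neutralize: (180 − 158) = 22 mg/L as CaCO₃ × 1,140,000 L = 25,080 g as CaCO₃.
Equivalents of H⁺ required: 25,080 ÷ 50 g/eq = 501.6 eq = 501.6 mol HCl.
Mass of HCl: 501.6 × 36.5 = 18,310 g.
Mass of 20.0% solution: 18,310 / 0.2 = 91,540 g.
Volume: 91,540 g ÷ 1.16 g/mL = 78,920 mL.

78.9 L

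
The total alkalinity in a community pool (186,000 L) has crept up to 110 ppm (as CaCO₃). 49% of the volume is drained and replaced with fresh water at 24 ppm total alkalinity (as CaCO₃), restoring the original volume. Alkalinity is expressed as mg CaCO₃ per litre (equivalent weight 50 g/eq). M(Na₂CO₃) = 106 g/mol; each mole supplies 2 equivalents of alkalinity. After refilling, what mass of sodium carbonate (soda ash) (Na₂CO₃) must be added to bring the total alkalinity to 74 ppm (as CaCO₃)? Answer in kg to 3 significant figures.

1.21 kg

After draining 49% and refilling: 110 × 0.51 + 24 × 0.49 = 67.86 ppm.
Deficit to target: 74 − 67.86 = 6.14 mg/L.
As CaCO₃: 6.14 mg/L × 186,000 L = 1142 g; ÷ 50 g/eq ÷ 2 = 11.42 mol Na₂CO₃.
Mass: 11.42 × 106 = 1211 g.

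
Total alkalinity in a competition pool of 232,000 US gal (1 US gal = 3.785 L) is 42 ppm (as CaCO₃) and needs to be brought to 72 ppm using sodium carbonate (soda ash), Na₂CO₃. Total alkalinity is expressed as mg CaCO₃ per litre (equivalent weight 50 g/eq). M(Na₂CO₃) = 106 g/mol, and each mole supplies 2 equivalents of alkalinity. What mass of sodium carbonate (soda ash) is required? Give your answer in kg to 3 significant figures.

27.9 kg

Volume: 232,000 US gal × 3.785 L/gal = 878,120 L.
Alkalinity to add: (72 − 42) = 30 mg/L as CaCO₃ × 878,120 L = 26,340 g as CaCO₃.
Equivalents: 26,340 g ÷ 50 g/eq = 526.9 eq.
Each mole of Na₂CO₃ supplies 2 eq, so 526.9 / 2 = 263.4 mol.
Mass: 263.4 mol × 106 g/mol = 27,920 g.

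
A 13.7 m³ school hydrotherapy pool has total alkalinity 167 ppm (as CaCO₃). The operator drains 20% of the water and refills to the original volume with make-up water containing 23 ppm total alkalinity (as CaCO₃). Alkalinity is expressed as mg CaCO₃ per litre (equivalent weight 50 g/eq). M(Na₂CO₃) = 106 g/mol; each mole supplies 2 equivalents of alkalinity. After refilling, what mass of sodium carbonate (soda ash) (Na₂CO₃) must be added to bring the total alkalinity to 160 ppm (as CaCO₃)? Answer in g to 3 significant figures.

317 g

Volume: 13.7 m³ = 13,700 L.
After draining 20% and refilling: 167 × 0.80 + 23 × 0.20 = 138.2 ppm.
Deficit to target: 160 − 138.2 = 21.8 mg/L.
As CaCO₃: 21.8 mg/L × 13,700 L = 298.7 g; ÷ 50 g/eq ÷ 2 = 2.987 mol Na₂CO₃.
Mass: 2.987 × 106 = 316.6 g.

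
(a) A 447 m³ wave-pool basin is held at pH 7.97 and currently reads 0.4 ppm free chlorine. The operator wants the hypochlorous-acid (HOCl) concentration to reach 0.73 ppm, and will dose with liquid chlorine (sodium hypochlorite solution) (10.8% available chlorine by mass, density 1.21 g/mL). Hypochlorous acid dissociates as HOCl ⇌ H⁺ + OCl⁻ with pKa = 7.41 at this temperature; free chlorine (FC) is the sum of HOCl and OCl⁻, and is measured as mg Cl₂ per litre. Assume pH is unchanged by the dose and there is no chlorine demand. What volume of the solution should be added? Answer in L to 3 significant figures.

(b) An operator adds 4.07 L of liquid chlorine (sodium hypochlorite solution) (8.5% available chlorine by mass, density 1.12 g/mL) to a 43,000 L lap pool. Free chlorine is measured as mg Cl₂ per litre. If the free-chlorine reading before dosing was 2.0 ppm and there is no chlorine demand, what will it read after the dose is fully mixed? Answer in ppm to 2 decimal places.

(a) 10.2 L; (b) 11.01 ppm

(a) Volume: 447 m³ = 447,000 L.
(a) [OCl⁻]/[HOCl] = 10^(pH − pKa) = 10^(7.97 − 7.41) = 3.631; fraction as HOCl = 1/(1 + 3.631) = 0.2159.
(a) Free chlorine required for 0.73 ppm HOCl: 0.73 / 0.2159 = 3.38 ppm.
(a) FC to add: 3.38 − 0.4 = 2.98 mg/L as Cl₂.
(a) Cl₂ equivalent: 2.98 mg/L × 447,000 L = 1332 g.
(a) Product at 10.8% available Cl: 1332 / 0.108 = 12,340 g.
(a) Volume: 12,340 g ÷ 1.21 g/mL = 10,190 mL.

(b) Mass of solution: 4.07 L × 1000 mL/L × 1.12 g/mL = 4558 g.
(b) Available chlorine delivered: 4558 g × 0.085 = 387.5 g as Cl₂.
(b) Concentration rise: 387.5 g / 43,000 L = 9.011 mg/L = 9.01 ppm.
(b) Final FC: 2.0 + 9.01 = 11.01 ppm.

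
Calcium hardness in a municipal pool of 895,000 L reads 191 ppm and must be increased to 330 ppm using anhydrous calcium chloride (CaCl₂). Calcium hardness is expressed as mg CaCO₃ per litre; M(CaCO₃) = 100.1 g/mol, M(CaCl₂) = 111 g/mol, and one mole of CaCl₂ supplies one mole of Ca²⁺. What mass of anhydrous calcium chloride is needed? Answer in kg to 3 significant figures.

138 kg

Hardness to add: (330 − 191) = 139 mg/L as CaCO₃ × 895,000 L = 124,400 g as CaCO₃.
Moles of Ca²⁺ (1 mol Ca²⁺ ≡ 1 mol CaCO₃): 124,400 / 100.1 g/mol = 1243 mol.
Mass of CaCl₂: 1243 × 111 = 138,000 g.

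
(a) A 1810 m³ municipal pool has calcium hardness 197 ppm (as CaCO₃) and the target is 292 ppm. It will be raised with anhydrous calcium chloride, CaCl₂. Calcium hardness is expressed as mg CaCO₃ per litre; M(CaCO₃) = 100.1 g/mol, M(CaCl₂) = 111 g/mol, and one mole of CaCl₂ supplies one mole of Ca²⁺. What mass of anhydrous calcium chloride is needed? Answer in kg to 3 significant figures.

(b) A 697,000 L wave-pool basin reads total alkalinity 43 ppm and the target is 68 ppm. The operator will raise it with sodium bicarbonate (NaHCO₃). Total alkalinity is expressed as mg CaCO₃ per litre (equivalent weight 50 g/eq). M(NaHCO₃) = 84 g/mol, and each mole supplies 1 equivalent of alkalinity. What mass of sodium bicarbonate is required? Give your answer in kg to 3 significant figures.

(a) 191 kg; (b) 29.3 kg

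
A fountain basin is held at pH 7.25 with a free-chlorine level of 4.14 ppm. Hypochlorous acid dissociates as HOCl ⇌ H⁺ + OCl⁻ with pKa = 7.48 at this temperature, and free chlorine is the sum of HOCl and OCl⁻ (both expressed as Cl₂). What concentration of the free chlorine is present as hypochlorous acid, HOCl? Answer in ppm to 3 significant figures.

2.61 ppm

[OCl⁻]/[HOCl] = 10^(pH − pKa) = 10^(7.25 − 7.48) = 10^-0.23 = 0.5888.
Fraction as HOCl = 1 / (1 + 0.5888) = 0.6294.
HOCl = 0.6294 × 4.14 ppm = 2.606 ppm.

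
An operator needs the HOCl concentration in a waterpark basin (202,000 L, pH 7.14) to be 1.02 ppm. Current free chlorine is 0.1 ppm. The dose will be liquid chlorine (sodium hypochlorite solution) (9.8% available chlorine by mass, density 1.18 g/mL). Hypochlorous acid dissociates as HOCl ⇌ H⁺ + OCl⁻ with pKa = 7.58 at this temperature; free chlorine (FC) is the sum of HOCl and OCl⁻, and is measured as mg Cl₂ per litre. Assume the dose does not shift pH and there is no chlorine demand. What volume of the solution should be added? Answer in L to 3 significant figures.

[OCl⁻]/[HOCl] = 10^(pH − pKa) = 10^(7.14 − 7.58) = 0.3631; fraction as HOCl = 1/(1 + 0.3631) = 0.7336.
Free chlorine required for 1.02 ppm HOCl: 1.02 / 0.7336 = 1.39 ppm.
FC to add: 1.39 − 0.1 = 1.29 mg/L as Cl₂.
Cl₂ equivalent: 1.29 mg/L × 202,000 L = 260.6 g.
Product at 9.8% available Cl: 260.6 / 0.098 = 2660 g.
Volume: 2660 g ÷ 1.18 g/mL = 2254 mL.

2.25 L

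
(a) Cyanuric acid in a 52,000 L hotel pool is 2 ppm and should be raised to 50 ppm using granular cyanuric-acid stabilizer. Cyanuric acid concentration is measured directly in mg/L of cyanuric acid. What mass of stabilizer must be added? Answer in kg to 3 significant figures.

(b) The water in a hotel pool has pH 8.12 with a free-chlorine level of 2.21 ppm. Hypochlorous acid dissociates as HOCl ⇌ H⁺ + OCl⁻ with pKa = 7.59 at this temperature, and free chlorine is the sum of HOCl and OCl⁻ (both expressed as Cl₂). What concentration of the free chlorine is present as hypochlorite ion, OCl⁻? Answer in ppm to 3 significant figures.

(a) 2.50 kg; (b) 1.71 ppm

(a) CYA to add: (50 − 2) = 48 mg/L × 52,000 L = 2496 g cyanuric acid.

(b) [OCl⁻]/[HOCl] = 10^(pH − pKa) = 10^(8.12 − 7.59) = 10^0.53 = 3.388.
(b) Fraction as HOCl = 1 / (1 + 3.388) = 0.2279.
(b) OCl⁻ = (1 − 0.2279) × 2.21 ppm = 1.706 ppm.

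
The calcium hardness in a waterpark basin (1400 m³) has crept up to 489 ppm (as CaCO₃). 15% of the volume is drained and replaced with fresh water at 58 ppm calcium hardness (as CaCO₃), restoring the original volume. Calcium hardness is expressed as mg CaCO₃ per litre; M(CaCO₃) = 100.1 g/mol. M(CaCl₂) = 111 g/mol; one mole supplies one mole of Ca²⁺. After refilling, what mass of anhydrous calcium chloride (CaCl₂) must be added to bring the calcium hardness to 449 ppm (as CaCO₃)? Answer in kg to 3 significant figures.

Volume: 1400 m³ = 1,400,000 L.
After draining 15% and refilling: 489 × 0.85 + 58 × 0.15 = 424.35 ppm.
Deficit to target: 449 − 424.35 = 24.65 mg/L.
As CaCO₃: 24.65 mg/L × 1,400,000 L = 34,510 g; ÷ 100.1 = 344.8 mol Ca²⁺.
Mass: 344.8 × 111 = 38,270 g.

38.3 kg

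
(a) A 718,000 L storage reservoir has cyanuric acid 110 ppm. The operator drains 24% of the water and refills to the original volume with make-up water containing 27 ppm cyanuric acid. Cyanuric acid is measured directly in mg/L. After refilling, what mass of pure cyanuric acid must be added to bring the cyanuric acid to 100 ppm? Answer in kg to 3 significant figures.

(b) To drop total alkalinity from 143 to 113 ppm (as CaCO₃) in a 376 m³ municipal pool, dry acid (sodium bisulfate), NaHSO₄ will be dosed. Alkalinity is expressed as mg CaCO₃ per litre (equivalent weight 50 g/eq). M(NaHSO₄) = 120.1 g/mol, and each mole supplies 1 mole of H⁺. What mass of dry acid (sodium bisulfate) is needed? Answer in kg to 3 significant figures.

(a) 7.12 kg; (b) 27.1 kg

(a) After draining 24% and refilling: 110 × 0.76 + 27 × 0.24 = 90.08 ppm.
(a) Deficit to target: 100 − 90.08 = 9.92 mg/L.
(a) Mass: 9.92 mg/L × 718,000 L = 7123 g cyanuric acid.

(b) Volume: 376 m³ = 376,000 L.
(b) Alkalinity to neutralize: (143 − 113) = 30 mg/L as CaCO₃ × 376,000 L = 11,280 g as CaCO₃.
(b) Equivalents of H⁺ required: 11,280 ÷ 50 g/eq = 225.6 eq = 225.6 mol NaHSO₄.
(b) Mass of NaHSO₄: 225.6 × 120.1 = 27,090 g.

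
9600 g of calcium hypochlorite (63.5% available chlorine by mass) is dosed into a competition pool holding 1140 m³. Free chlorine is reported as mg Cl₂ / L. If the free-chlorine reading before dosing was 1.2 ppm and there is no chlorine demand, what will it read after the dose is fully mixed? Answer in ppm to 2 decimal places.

Volume: 1140 m³ = 1,140,000 L.
Available chlorine delivered: 9600 g × 0.635 = 6096 g as Cl₂.
Concentration rise: 6096 g / 1,140,000 L = 5.347 mg/L = 5.35 ppm.
Final FC: 1.2 + 5.35 = 6.55 ppm.

6.55 ppm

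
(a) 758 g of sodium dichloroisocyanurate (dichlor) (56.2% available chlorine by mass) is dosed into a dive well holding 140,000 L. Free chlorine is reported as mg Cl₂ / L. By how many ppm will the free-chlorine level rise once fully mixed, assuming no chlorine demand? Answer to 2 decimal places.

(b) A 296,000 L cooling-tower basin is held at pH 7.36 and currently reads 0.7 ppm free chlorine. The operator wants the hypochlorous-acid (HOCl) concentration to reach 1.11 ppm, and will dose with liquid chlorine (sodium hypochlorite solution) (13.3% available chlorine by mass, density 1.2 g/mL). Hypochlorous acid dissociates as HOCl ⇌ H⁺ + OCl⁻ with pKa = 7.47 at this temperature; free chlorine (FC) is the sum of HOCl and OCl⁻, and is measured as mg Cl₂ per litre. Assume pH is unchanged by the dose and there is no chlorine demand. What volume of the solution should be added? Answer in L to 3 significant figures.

(a) Available chlorine delivered: 758 g × 0.562 = 426 g as Cl₂.
(a) Concentration rise: 426 g / 140,000 L = 3.043 mg/L = 3.04 ppm.

(b) [OCl⁻]/[HOCl] = 10^(pH − pKa) = 10^(7.36 − 7.47) = 0.7762; fraction as HOCl = 1/(1 + 0.7762) = 0.563.
(b) Free chlorine required for 1.11 ppm HOCl: 1.11 / 0.563 = 1.972 ppm.
(b) FC to add: 1.972 − 0.7 = 1.272 mg/L as Cl₂.
(b) Cl₂ equivalent: 1.272 mg/L × 296,000 L = 376.4 g.
(b) Product at 13.3% available Cl: 376.4 / 0.133 = 2830 g.
(b) Volume: 2830 g ÷ 1.2 g/mL = 2358 mL.

(a) 3.04 ppm; (b) 2.36 L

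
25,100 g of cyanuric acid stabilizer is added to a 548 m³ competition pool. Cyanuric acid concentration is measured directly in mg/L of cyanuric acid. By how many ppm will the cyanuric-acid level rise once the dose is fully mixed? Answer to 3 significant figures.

Volume: 548 m³ = 548,000 L.
Rise: 25,100 g / 548,000 L × 1000 = 45.8 mg/L.

45.8 ppm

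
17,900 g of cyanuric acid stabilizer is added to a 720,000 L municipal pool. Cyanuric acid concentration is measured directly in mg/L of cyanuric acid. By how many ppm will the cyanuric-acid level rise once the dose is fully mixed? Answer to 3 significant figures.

24.9 ppm

Rise: 17,900 g / 720,000 L × 1000 = 24.86 mg/L.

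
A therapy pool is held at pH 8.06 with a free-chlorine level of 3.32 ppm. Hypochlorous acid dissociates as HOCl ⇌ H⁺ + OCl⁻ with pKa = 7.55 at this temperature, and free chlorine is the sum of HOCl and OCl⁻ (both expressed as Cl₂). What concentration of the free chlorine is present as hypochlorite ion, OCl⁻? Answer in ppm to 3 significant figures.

[OCl⁻]/[HOCl] = 10^(pH − pKa) = 10^(8.06 − 7.55) = 10^0.51 = 3.236.
Fraction as HOCl = 1 / (1 + 3.236) = 0.2361.
OCl⁻ = (1 − 0.2361) × 3.32 ppm = 2.536 ppm.

2.54 ppm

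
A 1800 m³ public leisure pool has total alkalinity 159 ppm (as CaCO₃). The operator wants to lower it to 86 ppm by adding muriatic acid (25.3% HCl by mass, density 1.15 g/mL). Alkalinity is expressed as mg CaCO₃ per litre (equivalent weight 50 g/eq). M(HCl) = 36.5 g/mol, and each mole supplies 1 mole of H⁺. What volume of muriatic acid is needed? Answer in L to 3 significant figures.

330 L

Volume: 1800 m³ = 1,800,000 L.
Alkalinity to neutralize: (159 − 86) = 73 mg/L as CaCO₃ × 1,800,000 L = 131,400 g as CaCO₃.
Equivalents of H⁺ required: 131,400 ÷ 50 g/eq = 2628 eq = 2628 mol HCl.
Mass of HCl: 2628 × 36.5 = 95,920 g.
Mass of 25.3% solution: 95,920 / 0.253 = 379,100 g.
Volume: 379,100 g ÷ 1.15 g/mL = 329,700 mL.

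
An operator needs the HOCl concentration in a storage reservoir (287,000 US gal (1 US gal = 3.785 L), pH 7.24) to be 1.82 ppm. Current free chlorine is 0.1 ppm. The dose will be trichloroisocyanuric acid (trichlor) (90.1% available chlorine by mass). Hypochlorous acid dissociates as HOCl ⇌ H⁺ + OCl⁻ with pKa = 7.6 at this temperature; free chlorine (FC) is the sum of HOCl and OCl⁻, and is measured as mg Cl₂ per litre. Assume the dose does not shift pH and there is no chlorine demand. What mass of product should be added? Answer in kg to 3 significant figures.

3.03 kg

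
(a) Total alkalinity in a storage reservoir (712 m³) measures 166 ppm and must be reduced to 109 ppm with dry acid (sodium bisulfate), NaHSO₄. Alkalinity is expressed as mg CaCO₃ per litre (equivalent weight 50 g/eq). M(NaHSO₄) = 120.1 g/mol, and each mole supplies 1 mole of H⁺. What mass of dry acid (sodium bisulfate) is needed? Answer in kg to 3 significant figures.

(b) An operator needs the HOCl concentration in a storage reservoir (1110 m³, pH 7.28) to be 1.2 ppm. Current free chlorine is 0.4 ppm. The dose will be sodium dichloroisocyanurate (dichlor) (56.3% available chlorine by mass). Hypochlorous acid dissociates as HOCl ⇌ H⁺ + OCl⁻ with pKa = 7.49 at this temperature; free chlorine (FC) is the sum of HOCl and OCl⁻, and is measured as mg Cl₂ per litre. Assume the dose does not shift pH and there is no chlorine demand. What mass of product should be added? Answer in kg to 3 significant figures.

(a) 97.5 kg; (b) 3.04 kg

(a) Volume: 712 m³ = 712,000 L.
(a) Alkalinity to neutralize: (166 − 109) = 57 mg/L as CaCO₃ × 712,000 L = 40,580 g as CaCO₃.
(a) Equivalents of H⁺ required: 40,580 ÷ 50 g/eq = 811.7 eq = 811.7 mol NaHSO₄.
(a) Mass of NaHSO₄: 811.7 × 120.1 = 97,480 g.

(b) Volume: 1110 m³ = 1,110,000 L.
(b) [OCl⁻]/[HOCl] = 10^(pH − pKa) = 10^(7.28 − 7.49) = 0.6166; fraction as HOCl = 1/(1 + 0.6166) = 0.6186.
(b) Free chlorine required for 1.2 ppm HOCl: 1.2 / 0.6186 = 1.94 ppm.
(b) FC to add: 1.94 − 0.4 = 1.54 mg/L as Cl₂.
(b) Cl₂ equivalent: 1.54 mg/L × 1,110,000 L = 1709 g.
(b) Product at 56.3% available Cl: 1709 / 0.563 = 3036 g.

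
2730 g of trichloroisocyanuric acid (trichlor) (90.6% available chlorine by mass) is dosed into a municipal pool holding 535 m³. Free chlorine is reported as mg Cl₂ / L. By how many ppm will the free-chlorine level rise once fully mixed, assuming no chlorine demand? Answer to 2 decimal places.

Volume: 535 m³ = 535,000 L.
Available chlorine delivered: 2730 g × 0.906 = 2473 g as Cl₂.
Concentration rise: 2473 g / 535,000 L = 4.623 mg/L = 4.62 ppm.

4.62 ppm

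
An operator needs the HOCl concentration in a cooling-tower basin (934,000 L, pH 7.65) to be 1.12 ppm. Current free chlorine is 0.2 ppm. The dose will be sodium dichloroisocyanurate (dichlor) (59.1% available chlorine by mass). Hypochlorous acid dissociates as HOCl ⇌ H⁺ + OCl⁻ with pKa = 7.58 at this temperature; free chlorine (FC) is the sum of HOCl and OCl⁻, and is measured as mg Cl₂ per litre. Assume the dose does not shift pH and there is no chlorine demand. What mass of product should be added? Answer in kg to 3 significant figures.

3.53 kg

[OCl⁻]/[HOCl] = 10^(pH − pKa) = 10^(7.65 − 7.58) = 1.175; fraction as HOCl = 1/(1 + 1.175) = 0.4598.
Free chlorine required for 1.12 ppm HOCl: 1.12 / 0.4598 = 2.436 ppm.
FC to add: 2.436 − 0.2 = 2.236 mg/L as Cl₂.
Cl₂ equivalent: 2.236 mg/L × 934,000 L = 2088 g.
Product at 59.1% available Cl: 2088 / 0.591 = 3534 g.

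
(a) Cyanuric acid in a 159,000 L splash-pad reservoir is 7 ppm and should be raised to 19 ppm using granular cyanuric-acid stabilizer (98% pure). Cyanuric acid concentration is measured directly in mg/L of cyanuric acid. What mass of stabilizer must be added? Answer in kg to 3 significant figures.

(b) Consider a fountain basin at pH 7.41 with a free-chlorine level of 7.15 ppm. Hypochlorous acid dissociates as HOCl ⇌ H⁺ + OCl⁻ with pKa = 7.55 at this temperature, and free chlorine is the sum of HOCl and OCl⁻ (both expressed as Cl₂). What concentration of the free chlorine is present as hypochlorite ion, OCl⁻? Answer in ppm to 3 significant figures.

(a) CYA to add: (19 − 7) = 12 mg/L × 159,000 L = 1908 g cyanuric acid.
(a) At 98% purity: 1908 / 0.98 = 1947 g product.

(b) [OCl⁻]/[HOCl] = 10^(pH − pKa) = 10^(7.41 − 7.55) = 10^-0.14 = 0.7244.
(b) Fraction as HOCl = 1 / (1 + 0.7244) = 0.5799.
(b) OCl⁻ = (1 − 0.5799) × 7.15 ppm = 3.004 ppm.

(a) 1.95 kg; (b) 3.00 ppm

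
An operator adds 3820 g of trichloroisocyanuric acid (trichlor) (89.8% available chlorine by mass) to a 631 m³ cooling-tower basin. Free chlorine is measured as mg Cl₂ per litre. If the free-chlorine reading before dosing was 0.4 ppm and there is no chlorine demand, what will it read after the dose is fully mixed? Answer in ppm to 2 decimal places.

Volume: 631 m³ = 631,000 L.
Available chlorine delivered: 3820 g × 0.898 = 3430 g as Cl₂.
Concentration rise: 3430 g / 631,000 L = 5.436 mg/L = 5.44 ppm.
Final FC: 0.4 + 5.44 = 5.84 ppm.

5.84 ppm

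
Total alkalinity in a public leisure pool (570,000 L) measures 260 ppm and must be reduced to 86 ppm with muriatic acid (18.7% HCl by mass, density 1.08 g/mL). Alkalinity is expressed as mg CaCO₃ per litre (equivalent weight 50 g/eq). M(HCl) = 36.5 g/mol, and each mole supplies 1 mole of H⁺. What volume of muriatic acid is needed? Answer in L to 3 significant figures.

358 L

Alkalinity to neutralize: (260 − 86) = 174 mg/L as CaCO₃ × 570,000 L = 99,180 g as CaCO₃.
Equivalents of H⁺ required: 99,180 ÷ 50 g/eq = 1984 eq = 1984 mol HCl.
Mass of HCl: 1984 × 36.5 = 72,400 g.
Mass of 18.7% solution: 72,400 / 0.187 = 387,200 g.
Volume: 387,200 g ÷ 1.08 g/mL = 358,500 mL.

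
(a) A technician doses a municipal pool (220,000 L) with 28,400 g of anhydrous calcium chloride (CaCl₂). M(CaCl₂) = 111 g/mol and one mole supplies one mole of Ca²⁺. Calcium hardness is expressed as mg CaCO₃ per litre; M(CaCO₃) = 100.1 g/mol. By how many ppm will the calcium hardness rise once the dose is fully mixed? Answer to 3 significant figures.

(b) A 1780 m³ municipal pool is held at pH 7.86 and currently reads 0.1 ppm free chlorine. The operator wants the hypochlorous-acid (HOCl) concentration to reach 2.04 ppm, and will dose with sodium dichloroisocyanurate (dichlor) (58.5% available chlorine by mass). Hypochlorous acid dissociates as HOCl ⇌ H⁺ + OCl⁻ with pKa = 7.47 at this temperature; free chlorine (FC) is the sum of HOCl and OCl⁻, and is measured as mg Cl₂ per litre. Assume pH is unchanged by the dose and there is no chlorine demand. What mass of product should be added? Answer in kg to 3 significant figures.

(a) 116 ppm; (b) 21.1 kg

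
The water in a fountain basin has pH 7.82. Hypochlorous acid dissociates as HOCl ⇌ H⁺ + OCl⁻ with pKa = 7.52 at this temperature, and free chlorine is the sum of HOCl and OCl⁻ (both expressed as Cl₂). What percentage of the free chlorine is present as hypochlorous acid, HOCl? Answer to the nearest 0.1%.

33.4%

[OCl⁻]/[HOCl] = 10^(pH − pKa) = 10^(7.82 − 7.52) = 10^0.30 = 1.995.
Fraction as HOCl = 1 / (1 + 1.995) = 0.3339.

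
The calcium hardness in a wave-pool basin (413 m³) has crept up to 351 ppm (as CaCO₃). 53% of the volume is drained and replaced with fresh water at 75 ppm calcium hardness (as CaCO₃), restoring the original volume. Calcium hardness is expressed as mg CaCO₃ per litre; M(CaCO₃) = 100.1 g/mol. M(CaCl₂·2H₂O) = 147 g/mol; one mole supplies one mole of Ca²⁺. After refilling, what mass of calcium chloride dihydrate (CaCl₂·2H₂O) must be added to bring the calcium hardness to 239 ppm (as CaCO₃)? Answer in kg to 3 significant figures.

20.8 kg

Volume: 413 m³ = 413,000 L.
After draining 53% and refilling: 351 × 0.47 + 75 × 0.53 = 204.72 ppm.
Deficit to target: 239 − 204.72 = 34.28 mg/L.
As CaCO₃: 34.28 mg/L × 413,000 L = 14,160 g; ÷ 100.1 = 141.4 mol Ca²⁺.
Mass: 141.4 × 147 = 20,790 g.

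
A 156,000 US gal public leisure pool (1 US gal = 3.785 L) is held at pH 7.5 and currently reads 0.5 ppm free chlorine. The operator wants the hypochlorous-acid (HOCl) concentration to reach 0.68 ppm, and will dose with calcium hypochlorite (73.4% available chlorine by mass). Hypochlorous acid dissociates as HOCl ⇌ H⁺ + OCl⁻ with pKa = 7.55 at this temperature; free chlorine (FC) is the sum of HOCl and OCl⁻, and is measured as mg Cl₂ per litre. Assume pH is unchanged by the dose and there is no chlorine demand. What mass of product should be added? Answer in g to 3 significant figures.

Volume: 156,000 US gal × 3.785 L/gal = 590,460 L.
[OCl⁻]/[HOCl] = 10^(pH − pKa) = 10^(7.5 − 7.55) = 0.8913; fraction as HOCl = 1/(1 + 0.8913) = 0.5288.
Free chlorine required for 0.68 ppm HOCl: 0.68 / 0.5288 = 1.286 ppm.
FC to add: 1.286 − 0.5 = 0.7861 mg/L as Cl₂.
Cl₂ equivalent: 0.7861 mg/L × 590,460 L = 464.1 g.
Product at 73.4% available Cl: 464.1 / 0.734 = 632.3 g.

632 g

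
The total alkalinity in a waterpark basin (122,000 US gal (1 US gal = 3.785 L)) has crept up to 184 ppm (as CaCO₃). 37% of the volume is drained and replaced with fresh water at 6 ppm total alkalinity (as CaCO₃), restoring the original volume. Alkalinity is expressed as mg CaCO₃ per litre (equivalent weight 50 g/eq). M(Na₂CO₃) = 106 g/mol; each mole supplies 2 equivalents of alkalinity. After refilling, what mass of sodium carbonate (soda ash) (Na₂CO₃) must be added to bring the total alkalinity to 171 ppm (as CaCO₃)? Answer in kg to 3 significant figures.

Volume: 122,000 US gal × 3.785 L/gal = 461,770 L.
After draining 37% and refilling: 184 × 0.63 + 6 × 0.37 = 118.14 ppm.
Deficit to target: 171 − 118.14 = 52.86 mg/L.
As CaCO₃: 52.86 mg/L × 461,770 L = 24,410 g; ÷ 50 g/eq ÷ 2 = 244.1 mol Na₂CO₃.
Mass: 244.1 × 106 = 25,870 g.

25.9 kg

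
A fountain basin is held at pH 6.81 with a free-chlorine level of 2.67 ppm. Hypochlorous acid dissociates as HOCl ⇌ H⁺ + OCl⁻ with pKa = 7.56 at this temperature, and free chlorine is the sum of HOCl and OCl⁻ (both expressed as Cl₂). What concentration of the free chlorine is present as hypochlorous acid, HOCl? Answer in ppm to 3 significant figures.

2.27 ppm

[OCl⁻]/[HOCl] = 10^(pH − pKa) = 10^(6.81 − 7.56) = 10^-0.75 = 0.1778.
Fraction as HOCl = 1 / (1 + 0.1778) = 0.849.
HOCl = 0.849 × 2.67 ppm = 2.267 ppm.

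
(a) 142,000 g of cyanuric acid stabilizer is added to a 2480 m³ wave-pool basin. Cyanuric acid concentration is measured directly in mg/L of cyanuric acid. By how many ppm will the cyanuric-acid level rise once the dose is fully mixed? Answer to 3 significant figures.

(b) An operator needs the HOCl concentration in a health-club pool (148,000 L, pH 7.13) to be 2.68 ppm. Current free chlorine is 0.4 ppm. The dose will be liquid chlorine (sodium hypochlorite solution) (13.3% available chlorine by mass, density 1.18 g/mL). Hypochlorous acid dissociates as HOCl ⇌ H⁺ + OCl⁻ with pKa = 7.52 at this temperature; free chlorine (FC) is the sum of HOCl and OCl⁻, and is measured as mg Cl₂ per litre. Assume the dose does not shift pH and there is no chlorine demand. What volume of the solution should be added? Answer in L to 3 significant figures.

(a) 57.3 ppm; (b) 3.18 L

(a) Volume: 2480 m³ = 2,480,000 L.
(a) Rise: 142,000 g / 2,480,000 L × 1000 = 57.26 mg/L.

(b) [OCl⁻]/[HOCl] = 10^(pH − pKa) = 10^(7.13 − 7.52) = 0.4074; fraction as HOCl = 1/(1 + 0.4074) = 0.7105.
(b) Free chlorine required for 2.68 ppm HOCl: 2.68 / 0.7105 = 3.772 ppm.
(b) FC to add: 3.772 − 0.4 = 3.372 mg/L as Cl₂.
(b) Cl₂ equivalent: 3.372 mg/L × 148,000 L = 499 g.
(b) Product at 13.3% available Cl: 499 / 0.133 = 3752 g.
(b) Volume: 3752 g ÷ 1.18 g/mL = 3180 mL.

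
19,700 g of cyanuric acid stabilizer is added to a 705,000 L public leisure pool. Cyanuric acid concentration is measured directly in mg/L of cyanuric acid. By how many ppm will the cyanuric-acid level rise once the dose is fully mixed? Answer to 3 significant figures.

Rise: 19,700 g / 705,000 L × 1000 = 27.94 mg/L.

27.9 ppm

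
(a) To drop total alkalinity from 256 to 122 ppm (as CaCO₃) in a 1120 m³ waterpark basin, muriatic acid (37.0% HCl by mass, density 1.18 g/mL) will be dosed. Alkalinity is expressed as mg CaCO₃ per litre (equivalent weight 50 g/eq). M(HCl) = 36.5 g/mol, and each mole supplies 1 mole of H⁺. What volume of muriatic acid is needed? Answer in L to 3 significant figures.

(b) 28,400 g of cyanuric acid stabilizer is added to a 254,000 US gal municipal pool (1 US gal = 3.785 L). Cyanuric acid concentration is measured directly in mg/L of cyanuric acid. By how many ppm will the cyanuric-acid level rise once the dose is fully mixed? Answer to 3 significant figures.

(a) 251 L; (b) 29.5 ppm

(a) Volume: 1120 m³ = 1,120,000 L.
(a) Alkalinity to neutralize: (256 − 122) = 134 mg/L as CaCO₃ × 1,120,000 L = 150,100 g as CaCO₃.
(a) Equivalents of H⁺ required: 150,100 ÷ 50 g/eq = 3002 eq = 3002 mol HCl.
(a) Mass of HCl: 3002 × 36.5 = 109,600 g.
(a) Mass of 37.0% solution: 109,600 / 0.37 = 296,100 g.
(a) Volume: 296,100 g ÷ 1.18 g/mL = 250,900 mL.

(b) Volume: 254,000 US gal × 3.785 L/gal = 961,390 L.
(b) Rise: 28,400 g / 961,390 L × 1000 = 29.54 mg/L.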